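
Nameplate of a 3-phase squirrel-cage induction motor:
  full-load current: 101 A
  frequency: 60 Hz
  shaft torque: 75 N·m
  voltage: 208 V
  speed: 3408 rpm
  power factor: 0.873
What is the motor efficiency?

84.3 %

ω = 2π × 3408/60 = 356.9 rad/s; P_out = τω = 75 × 356.9 = 26768 W
P_in = √3·V_L·I_L·cosφ = 1.732 × 208 × 101 × 0.873 = 31765 W
η = P_out / P_in = 26768 / 31765 = 0.843 = 84.3%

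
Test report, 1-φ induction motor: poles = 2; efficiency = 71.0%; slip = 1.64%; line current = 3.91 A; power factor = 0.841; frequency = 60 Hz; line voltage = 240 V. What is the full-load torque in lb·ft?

P_in = V·I·cosφ = 240 × 3.91 × 0.841 = 789 W
P_out = η·P_in = 0.71 × 789 = 560 W
n_s = 120×60/2 = 3600 rpm; n = 3600×(1−0.0164) = 3541 rpm
ω = 2π×3541/60 = 370.8 rad/s
τ = P_out/ω = 560/370.8 = 1.51 N·m
In lb·ft: 1.51/1.356 = 1.11 lb·ft

1.11 lb·ft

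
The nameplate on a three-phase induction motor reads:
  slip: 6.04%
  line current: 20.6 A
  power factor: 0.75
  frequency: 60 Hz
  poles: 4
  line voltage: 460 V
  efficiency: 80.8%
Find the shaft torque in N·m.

P_in = √3·V·I·cosφ = 1.732 × 460 × 20.6 × 0.75 = 12309 W
P_out = η·P_in = 0.808 × 12309 = 9946 W
n_s = 120×60/4 = 1800 rpm; n = 1800×(1−0.0604) = 1691 rpm
ω = 2π×1691/60 = 177.1 rad/s
τ = P_out/ω = 9946/177.1 = 56.2 N·m

56.2 N·m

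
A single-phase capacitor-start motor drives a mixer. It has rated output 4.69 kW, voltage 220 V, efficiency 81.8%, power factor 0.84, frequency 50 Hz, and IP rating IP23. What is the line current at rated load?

P_out = 4.69 kW = 4690 W
P_in = P_out / η = 4690 / 0.818 = 5733 W
I = P_in / (V·cosφ) = 5733 / (220 × 0.84) = 31 A

31 A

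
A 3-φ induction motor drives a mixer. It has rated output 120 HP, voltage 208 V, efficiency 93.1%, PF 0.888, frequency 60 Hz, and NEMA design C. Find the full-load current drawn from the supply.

P_out = 120 × 746 = 89520 W
P_in = P_out / η = 89520 / 0.931 = 96155 W
I_L = P_in / (√3·V_L·cosφ) = 96155 / (1.732 × 208 × 0.888) = 301 A

301 A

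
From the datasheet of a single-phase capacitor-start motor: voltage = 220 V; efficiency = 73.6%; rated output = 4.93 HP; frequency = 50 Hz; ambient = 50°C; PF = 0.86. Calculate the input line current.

26.4 A

P_out = 4.93 × 746 = 3678 W
P_in = P_out / η = 3678 / 0.736 = 4997 W
I = P_in / (V·cosφ) = 4997 / (220 × 0.86) = 26.4 A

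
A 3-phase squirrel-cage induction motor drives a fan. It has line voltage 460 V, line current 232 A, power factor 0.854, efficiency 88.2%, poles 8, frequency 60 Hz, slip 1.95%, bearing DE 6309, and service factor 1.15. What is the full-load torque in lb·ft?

1110 lb·ft

P_in = √3·V·I·cosφ = 1.732 × 460 × 232 × 0.854 = 157853 W
P_out = η·P_in = 0.882 × 157853 = 139226 W
n_s = 120×60/8 = 900 rpm; n = 900×(1−0.0195) = 882 rpm
ω = 2π×882/60 = 92.36 rad/s
τ = P_out/ω = 139226/92.36 = 1507 N·m
In lb·ft: 1507/1.356 = 1110 lb·ft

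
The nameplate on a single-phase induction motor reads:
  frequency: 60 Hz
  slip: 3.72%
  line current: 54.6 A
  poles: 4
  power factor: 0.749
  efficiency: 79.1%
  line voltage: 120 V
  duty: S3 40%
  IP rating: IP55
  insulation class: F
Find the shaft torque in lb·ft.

15.8 lb·ft

P_in = V·I·cosφ = 120 × 54.6 × 0.749 = 4907 W
P_out = η·P_in = 0.791 × 4907 = 3881 W
n_s = 120×60/4 = 1800 rpm; n = 1800×(1−0.0372) = 1733 rpm
ω = 2π×1733/60 = 181.5 rad/s
τ = P_out/ω = 3881/181.5 = 21.38 N·m
In lb·ft: 21.38/1.356 = 15.8 lb·ft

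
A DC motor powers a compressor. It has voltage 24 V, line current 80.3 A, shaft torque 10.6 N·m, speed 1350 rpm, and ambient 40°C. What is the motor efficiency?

ω = 2π × 1350/60 = 141.4 rad/s; P_out = τω = 10.6 × 141.4 = 1499 W
P_in = V·I = 24 × 80.3 = 1927 W
η = P_out / P_in = 1499 / 1927 = 0.778 = 77.8%

77.8 %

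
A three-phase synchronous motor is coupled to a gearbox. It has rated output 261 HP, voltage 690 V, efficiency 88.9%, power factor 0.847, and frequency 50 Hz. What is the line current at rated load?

P_out = 261 × 746 = 194706 W
P_in = P_out / η = 194706 / 0.889 = 219017 W
I_L = P_in / (√3·V_L·cosφ) = 219017 / (1.732 × 690 × 0.847) = 216 A

216 A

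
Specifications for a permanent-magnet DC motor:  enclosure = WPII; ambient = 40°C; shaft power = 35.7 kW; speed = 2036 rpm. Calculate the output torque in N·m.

ω = 2π × 2036/60 = 213.2 rad/s
τ = P/ω = 35700/213.2 = 167 N·m

167 N·m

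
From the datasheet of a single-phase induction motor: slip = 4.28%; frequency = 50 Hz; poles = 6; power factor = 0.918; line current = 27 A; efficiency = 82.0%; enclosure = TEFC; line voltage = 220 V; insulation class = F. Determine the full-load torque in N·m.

P_in = V·I·cosφ = 220 × 27 × 0.918 = 5453 W
P_out = η·P_in = 0.82 × 5453 = 4471 W
n_s = 120×50/6 = 1000 rpm; n = 1000×(1−0.0428) = 957 rpm
ω = 2π×957/60 = 100.2 rad/s
τ = P_out/ω = 4471/100.2 = 44.6 N·m

44.6 N·m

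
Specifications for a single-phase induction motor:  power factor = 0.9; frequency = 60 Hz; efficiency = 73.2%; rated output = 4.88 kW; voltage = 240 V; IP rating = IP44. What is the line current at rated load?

P_out = 4.88 kW = 4880 W
P_in = P_out / η = 4880 / 0.732 = 6667 W
I = P_in / (V·cosφ) = 6667 / (240 × 0.9) = 30.9 A

30.9 A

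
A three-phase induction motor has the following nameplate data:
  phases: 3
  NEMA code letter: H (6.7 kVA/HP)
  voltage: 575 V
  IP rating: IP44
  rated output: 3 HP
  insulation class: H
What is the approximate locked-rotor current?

S_LR = 6.7 × 3 = 20.1 kVA
I_LR = S_LR/(√3·V_L) = 20100/(1.732×575) = 20.2 A

20.2 A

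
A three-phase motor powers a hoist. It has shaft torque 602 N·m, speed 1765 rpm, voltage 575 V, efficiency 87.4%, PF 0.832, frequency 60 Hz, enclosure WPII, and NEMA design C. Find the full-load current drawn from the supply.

ω = 2π×1765/60 = 184.8 rad/s; P_out = τω = 602 × 184.8 = 111250 W
P_in = P_out / η = 111250 / 0.874 = 127288 W
I_L = P_in / (√3·V_L·cosφ) = 127288 / (1.732 × 575 × 0.832) = 154 A

154 A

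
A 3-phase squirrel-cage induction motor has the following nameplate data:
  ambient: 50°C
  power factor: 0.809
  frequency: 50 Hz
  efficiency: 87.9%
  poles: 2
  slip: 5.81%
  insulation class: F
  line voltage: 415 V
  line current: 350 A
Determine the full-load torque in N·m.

605 N·m

P_in = √3·V·I·cosφ = 1.732 × 415 × 350 × 0.809 = 203523 W
P_out = η·P_in = 0.879 × 203523 = 178897 W
n_s = 120×50/2 = 3000 rpm; n = 3000×(1−0.0581) = 2826 rpm
ω = 2π×2826/60 = 295.9 rad/s
τ = P_out/ω = 178897/295.9 = 605 N·m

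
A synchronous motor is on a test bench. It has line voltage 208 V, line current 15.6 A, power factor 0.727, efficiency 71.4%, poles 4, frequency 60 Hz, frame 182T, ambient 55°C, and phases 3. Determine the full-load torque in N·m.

P_in = √3·V·I·cosφ = 1.732 × 208 × 15.6 × 0.727 = 4086 W
P_out = η·P_in = 0.714 × 4086 = 2917 W
n = n_s = 120×60/4 = 1800 rpm (synchronous)
ω = 2π×1800/60 = 188.5 rad/s
τ = P_out/ω = 2917/188.5 = 15.5 N·m

15.5 N·m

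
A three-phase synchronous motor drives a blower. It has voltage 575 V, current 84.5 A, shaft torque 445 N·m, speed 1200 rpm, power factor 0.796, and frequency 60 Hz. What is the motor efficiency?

83.5 %

ω = 2π × 1200/60 = 125.7 rad/s; P_out = τω = 445 × 125.7 = 55937 W
P_in = √3·V_L·I_L·cosφ = 1.732 × 575 × 84.5 × 0.796 = 66986 W
η = P_out / P_in = 55937 / 66986 = 0.835 = 83.5%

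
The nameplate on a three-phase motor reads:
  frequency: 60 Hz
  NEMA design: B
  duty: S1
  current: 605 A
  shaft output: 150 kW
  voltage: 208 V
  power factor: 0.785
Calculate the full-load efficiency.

87.7 %

P_out = 150 kW = 150000 W
P_in = √3·V_L·I_L·cosφ = 1.732 × 208 × 605 × 0.785 = 171095 W
η = P_out / P_in = 150000 / 171095 = 0.877 = 87.7%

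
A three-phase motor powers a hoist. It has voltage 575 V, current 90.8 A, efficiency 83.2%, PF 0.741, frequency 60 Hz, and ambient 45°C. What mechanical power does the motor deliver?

55.8 kW

P_in = √3·V·I·cosφ = 1.732 × 575 × 90.8 × 0.741 = 67007 W
P_out = η·P_in = 0.832 × 67007 = 55750 W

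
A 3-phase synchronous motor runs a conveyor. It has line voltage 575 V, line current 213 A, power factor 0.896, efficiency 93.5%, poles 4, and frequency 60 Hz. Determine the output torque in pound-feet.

695 lb·ft

P_in = √3·V·I·cosφ = 1.732 × 575 × 213 × 0.896 = 190066 W
P_out = η·P_in = 0.935 × 190066 = 177712 W
n = n_s = 120×60/4 = 1800 rpm (synchronous)
ω = 2π×1800/60 = 188.5 rad/s
τ = P_out/ω = 177712/188.5 = 942.8 N·m
In lb·ft: 942.8/1.356 = 695 lb·ft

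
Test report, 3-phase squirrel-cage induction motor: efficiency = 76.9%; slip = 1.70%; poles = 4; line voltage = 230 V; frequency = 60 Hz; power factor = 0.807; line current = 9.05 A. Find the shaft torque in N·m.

12.1 N·m

P_in = √3·V·I·cosφ = 1.732 × 230 × 9.05 × 0.807 = 2909 W
P_out = η·P_in = 0.769 × 2909 = 2237 W
n_s = 120×60/4 = 1800 rpm; n = 1800×(1−0.017) = 1769 rpm
ω = 2π×1769/60 = 185.2 rad/s
τ = P_out/ω = 2237/185.2 = 12.1 N·m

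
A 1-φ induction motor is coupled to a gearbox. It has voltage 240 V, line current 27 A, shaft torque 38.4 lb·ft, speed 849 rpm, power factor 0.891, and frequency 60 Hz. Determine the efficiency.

80.2 %

τ = 38.4 lb·ft × 1.356 = 52.07 N·m
ω = 2π × 849/60 = 88.91 rad/s; P_out = τω = 52.07 × 88.91 = 4630 W
P_in = V·I·cosφ = 240 × 27 × 0.891 = 5774 W
η = P_out / P_in = 4630 / 5774 = 0.802 = 80.2%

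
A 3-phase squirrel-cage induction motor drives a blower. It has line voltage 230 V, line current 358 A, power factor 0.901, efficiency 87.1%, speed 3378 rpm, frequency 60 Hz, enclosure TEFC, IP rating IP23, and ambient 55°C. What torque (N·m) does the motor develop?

316 N·m

P_in = √3·V·I·cosφ = 1.732 × 230 × 358 × 0.901 = 128494 W
P_out = η·P_in = 0.871 × 128494 = 111918 W
n = 3378 rpm
ω = 2π×3378/60 = 353.7 rad/s
τ = P_out/ω = 111918/353.7 = 316 N·m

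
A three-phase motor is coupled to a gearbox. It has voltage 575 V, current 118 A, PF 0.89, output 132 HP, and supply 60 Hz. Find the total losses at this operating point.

P_in = √3·V·I·cosφ = 1.732×575×118×0.89 = 104589 W
P_out = 132×746 = 98472 W
Losses = P_in − P_out = 104589 − 98472 = 6117 W

6.12 kW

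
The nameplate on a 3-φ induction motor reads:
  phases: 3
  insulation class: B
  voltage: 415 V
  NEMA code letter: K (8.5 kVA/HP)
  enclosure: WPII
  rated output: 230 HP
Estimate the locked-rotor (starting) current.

S_LR = 8.5 × 230 = 1955 kVA
I_LR = S_LR/(√3·V_L) = 1955000/(1.732×415) = 2720 A

2720 A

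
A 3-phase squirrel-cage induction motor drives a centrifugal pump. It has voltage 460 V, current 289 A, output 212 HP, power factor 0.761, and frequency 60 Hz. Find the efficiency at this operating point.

P_out = 212 × 746 = 158152 W
P_in = √3·V_L·I_L·cosφ = 1.732 × 460 × 289 × 0.761 = 175222 W
η = P_out / P_in = 158152 / 175222 = 0.903 = 90.3%

90.3 %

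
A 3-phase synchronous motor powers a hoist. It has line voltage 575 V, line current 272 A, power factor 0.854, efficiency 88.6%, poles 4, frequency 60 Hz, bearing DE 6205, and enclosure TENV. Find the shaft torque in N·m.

1090 N·m

P_in = √3·V·I·cosφ = 1.732 × 575 × 272 × 0.854 = 231336 W
P_out = η·P_in = 0.886 × 231336 = 204964 W
n = n_s = 120×60/4 = 1800 rpm (synchronous)
ω = 2π×1800/60 = 188.5 rad/s
τ = P_out/ω = 204964/188.5 = 1090 N·m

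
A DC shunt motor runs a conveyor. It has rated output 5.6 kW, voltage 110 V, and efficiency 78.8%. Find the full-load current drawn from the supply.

P_out = 5.6 kW = 5600 W
P_in = P_out / η = 5600 / 0.788 = 7107 W
I = P_in / V = 7107 / 110 = 64.6 A

64.6 A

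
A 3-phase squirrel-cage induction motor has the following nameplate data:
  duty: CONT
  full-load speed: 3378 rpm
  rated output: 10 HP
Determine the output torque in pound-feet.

15.6 lb·ft

P_out = 10 × 746 = 7460 W
ω = 2π × 3378/60 = 353.7 rad/s
τ = P_out/ω = 7460/353.7 = 21.09 N·m
In lb·ft: 21.09/1.356 = 15.6 lb·ft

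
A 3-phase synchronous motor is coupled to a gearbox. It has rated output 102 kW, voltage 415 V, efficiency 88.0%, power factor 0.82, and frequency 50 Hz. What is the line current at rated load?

197 A

P_out = 102 kW = 102000 W
P_in = P_out / η = 102000 / 0.880 = 115909 W
I_L = P_in / (√3·V_L·cosφ) = 115909 / (1.732 × 415 × 0.82) = 197 A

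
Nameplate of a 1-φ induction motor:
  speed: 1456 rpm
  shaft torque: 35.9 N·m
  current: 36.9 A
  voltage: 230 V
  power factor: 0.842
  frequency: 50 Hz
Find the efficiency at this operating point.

76.6 %

ω = 2π × 1456/60 = 152.5 rad/s; P_out = τω = 35.9 × 152.5 = 5475 W
P_in = V·I·cosφ = 230 × 36.9 × 0.842 = 7146 W
η = P_out / P_in = 5475 / 7146 = 0.766 = 76.6%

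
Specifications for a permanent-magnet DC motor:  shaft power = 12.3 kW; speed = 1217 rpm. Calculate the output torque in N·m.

96.5 N·m

ω = 2π × 1217/60 = 127.4 rad/s
τ = P/ω = 12300/127.4 = 96.5 N·m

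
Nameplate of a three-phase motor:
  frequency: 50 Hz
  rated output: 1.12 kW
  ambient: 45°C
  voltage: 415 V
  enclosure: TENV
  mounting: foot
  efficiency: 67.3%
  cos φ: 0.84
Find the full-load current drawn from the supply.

P_out = 1.12 kW = 1120 W
P_in = P_out / η = 1120 / 0.673 = 1664 W
I_L = P_in / (√3·V_L·cosφ) = 1664 / (1.732 × 415 × 0.84) = 2.76 A

2.76 A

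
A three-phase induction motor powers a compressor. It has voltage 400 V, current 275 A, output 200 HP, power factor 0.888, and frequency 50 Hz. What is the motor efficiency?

P_out = 200 × 746 = 149200 W
P_in = √3·V_L·I_L·cosφ = 1.732 × 400 × 275 × 0.888 = 169182 W
η = P_out / P_in = 149200 / 169182 = 0.882 = 88.2%

88.2 %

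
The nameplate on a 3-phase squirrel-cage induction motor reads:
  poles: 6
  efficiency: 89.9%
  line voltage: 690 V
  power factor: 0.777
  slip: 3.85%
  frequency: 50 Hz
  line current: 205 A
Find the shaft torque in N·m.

1700 N·m

P_in = √3·V·I·cosφ = 1.732 × 690 × 205 × 0.777 = 190358 W
P_out = η·P_in = 0.899 × 190358 = 171132 W
n_s = 120×50/6 = 1000 rpm; n = 1000×(1−0.0385) = 962 rpm
ω = 2π×962/60 = 100.7 rad/s
τ = P_out/ω = 171132/100.7 = 1700 N·m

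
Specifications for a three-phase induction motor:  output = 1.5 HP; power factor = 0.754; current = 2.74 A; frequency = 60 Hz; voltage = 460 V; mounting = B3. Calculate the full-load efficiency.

P_out = 1.5 × 746 = 1119 W
P_in = √3·V_L·I_L·cosφ = 1.732 × 460 × 2.74 × 0.754 = 1646 W
η = P_out / P_in = 1119 / 1646 = 0.680 = 68.0%

68.0 %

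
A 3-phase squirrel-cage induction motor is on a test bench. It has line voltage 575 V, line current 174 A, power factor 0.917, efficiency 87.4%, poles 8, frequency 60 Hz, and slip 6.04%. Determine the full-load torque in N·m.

1570 N·m

P_in = √3·V·I·cosφ = 1.732 × 575 × 174 × 0.917 = 158904 W
P_out = η·P_in = 0.874 × 158904 = 138882 W
n_s = 120×60/8 = 900 rpm; n = 900×(1−0.0604) = 846 rpm
ω = 2π×846/60 = 88.59 rad/s
τ = P_out/ω = 138882/88.59 = 1570 N·m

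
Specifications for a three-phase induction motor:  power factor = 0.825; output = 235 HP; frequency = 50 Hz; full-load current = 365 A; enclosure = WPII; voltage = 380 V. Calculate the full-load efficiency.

P_out = 235 × 746 = 175310 W
P_in = √3·V_L·I_L·cosφ = 1.732 × 380 × 365 × 0.825 = 198188 W
η = P_out / P_in = 175310 / 198188 = 0.885 = 88.5%

88.5 %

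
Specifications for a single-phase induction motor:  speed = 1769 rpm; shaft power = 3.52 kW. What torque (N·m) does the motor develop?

ω = 2π × 1769/60 = 185.2 rad/s
τ = P/ω = 3520/185.2 = 19 N·m

19 N·m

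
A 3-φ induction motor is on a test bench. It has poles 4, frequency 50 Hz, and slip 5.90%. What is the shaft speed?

1412 rpm

n_s = 120f/p = 120×50/4 = 1500 rpm
n = n_s(1 − s) = 1500 × (1 − 0.059) = 1412 rpm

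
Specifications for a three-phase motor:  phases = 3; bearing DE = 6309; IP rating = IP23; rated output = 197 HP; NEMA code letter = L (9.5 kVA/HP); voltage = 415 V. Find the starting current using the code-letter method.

S_LR = 9.5 × 197 = 1871.5 kVA
I_LR = S_LR/(√3·V_L) = 1871500/(1.732×415) = 2600 A

2600 A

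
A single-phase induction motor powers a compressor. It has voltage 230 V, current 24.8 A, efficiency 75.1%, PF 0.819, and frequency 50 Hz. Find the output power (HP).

4.7 HP

P_in = V·I·cosφ = 230 × 24.8 × 0.819 = 4672 W
P_out = η·P_in = 0.751 × 4672 = 3509 W
= 3509/746 = 4.7 HP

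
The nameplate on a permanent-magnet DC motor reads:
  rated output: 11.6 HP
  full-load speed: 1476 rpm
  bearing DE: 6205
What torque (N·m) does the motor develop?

56 N·m

P_out = 11.6 × 746 = 8654 W
ω = 2π × 1476/60 = 154.6 rad/s
τ = P_out/ω = 8654/154.6 = 56 N·m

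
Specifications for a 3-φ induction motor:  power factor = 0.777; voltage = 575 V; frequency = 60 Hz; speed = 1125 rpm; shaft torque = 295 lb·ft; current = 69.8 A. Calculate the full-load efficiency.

87.2 %

τ = 295 lb·ft × 1.356 = 400 N·m
ω = 2π × 1125/60 = 117.8 rad/s; P_out = τω = 400 × 117.8 = 47120 W
P_in = √3·V_L·I_L·cosφ = 1.732 × 575 × 69.8 × 0.777 = 54012 W
η = P_out / P_in = 47120 / 54012 = 0.872 = 87.2%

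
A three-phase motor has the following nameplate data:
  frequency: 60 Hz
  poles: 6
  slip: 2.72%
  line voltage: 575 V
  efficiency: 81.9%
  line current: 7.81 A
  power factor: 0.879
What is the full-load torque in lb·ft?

33.8 lb·ft

P_in = √3·V·I·cosφ = 1.732 × 575 × 7.81 × 0.879 = 6837 W
P_out = η·P_in = 0.819 × 6837 = 5600 W
n_s = 120×60/6 = 1200 rpm; n = 1200×(1−0.0272) = 1167 rpm
ω = 2π×1167/60 = 122.2 rad/s
τ = P_out/ω = 5600/122.2 = 45.83 N·m
In lb·ft: 45.83/1.356 = 33.8 lb·ft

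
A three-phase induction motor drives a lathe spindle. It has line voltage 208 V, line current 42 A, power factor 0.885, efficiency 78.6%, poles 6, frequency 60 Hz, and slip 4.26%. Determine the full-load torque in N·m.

P_in = √3·V·I·cosφ = 1.732 × 208 × 42 × 0.885 = 13391 W
P_out = η·P_in = 0.786 × 13391 = 10525 W
n_s = 120×60/6 = 1200 rpm; n = 1200×(1−0.0426) = 1149 rpm
ω = 2π×1149/60 = 120.3 rad/s
τ = P_out/ω = 10525/120.3 = 87.5 N·m

87.5 N·m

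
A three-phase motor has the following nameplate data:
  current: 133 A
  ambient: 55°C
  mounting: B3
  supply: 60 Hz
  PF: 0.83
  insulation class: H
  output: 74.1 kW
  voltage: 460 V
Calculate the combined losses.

P_in = √3·V·I·cosφ = 1.732×460×133×0.83 = 87950 W
P_out = 74100 W
Losses = P_in − P_out = 87950 − 74100 = 13850 W

13.9 kW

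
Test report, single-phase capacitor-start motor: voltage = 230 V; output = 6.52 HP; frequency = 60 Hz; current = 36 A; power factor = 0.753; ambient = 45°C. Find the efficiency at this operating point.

78.0 %

P_out = 6.52 × 746 = 4864 W
P_in = V·I·cosφ = 230 × 36 × 0.753 = 6235 W
η = P_out / P_in = 4864 / 6235 = 0.780 = 78.0%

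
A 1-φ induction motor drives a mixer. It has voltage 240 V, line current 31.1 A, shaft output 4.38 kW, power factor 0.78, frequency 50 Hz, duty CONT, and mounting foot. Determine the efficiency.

75.2 %

P_out = 4.38 kW = 4380 W
P_in = V·I·cosφ = 240 × 31.1 × 0.78 = 5822 W
η = P_out / P_in = 4380 / 5822 = 0.752 = 75.2%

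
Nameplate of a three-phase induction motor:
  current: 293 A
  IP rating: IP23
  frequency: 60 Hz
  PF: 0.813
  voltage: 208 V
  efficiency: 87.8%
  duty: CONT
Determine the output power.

75.3 kW

P_in = √3·V·I·cosφ = 1.732 × 208 × 293 × 0.813 = 85816 W
P_out = η·P_in = 0.878 × 85816 = 75346 W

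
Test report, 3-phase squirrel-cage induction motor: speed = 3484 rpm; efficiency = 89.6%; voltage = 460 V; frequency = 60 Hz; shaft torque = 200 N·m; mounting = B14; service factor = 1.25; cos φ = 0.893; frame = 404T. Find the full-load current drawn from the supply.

114 A

ω = 2π×3484/60 = 364.8 rad/s; P_out = τω = 200 × 364.8 = 72960 W
P_in = P_out / η = 72960 / 0.896 = 81429 W
I_L = P_in / (√3·V_L·cosφ) = 81429 / (1.732 × 460 × 0.893) = 114 A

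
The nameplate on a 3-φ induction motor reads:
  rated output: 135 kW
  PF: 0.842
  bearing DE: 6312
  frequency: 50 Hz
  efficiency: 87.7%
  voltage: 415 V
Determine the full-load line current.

P_out = 135 kW = 135000 W
P_in = P_out / η = 135000 / 0.877 = 153934 W
I_L = P_in / (√3·V_L·cosφ) = 153934 / (1.732 × 415 × 0.842) = 254 A

254 A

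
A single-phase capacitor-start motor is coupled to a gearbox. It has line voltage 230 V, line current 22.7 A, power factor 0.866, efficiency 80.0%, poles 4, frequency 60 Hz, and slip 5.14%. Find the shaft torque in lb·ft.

14.9 lb·ft

P_in = V·I·cosφ = 230 × 22.7 × 0.866 = 4521 W
P_out = η·P_in = 0.8 × 4521 = 3617 W
n_s = 120×60/4 = 1800 rpm; n = 1800×(1−0.0514) = 1707 rpm
ω = 2π×1707/60 = 178.8 rad/s
τ = P_out/ω = 3617/178.8 = 20.23 N·m
In lb·ft: 20.23/1.356 = 14.9 lb·ft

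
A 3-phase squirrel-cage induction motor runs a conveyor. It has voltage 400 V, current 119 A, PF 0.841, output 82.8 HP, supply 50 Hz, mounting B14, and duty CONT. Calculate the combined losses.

P_in = √3·V·I·cosφ = 1.732×400×119×0.841 = 69335 W
P_out = 82.8×746 = 61769 W
Losses = P_in − P_out = 69335 − 61769 = 7566 W

7.57 kW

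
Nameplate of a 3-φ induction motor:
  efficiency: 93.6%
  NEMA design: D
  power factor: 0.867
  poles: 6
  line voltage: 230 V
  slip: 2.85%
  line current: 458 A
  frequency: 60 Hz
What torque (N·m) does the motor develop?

P_in = √3·V·I·cosφ = 1.732 × 230 × 458 × 0.867 = 158183 W
P_out = η·P_in = 0.936 × 158183 = 148059 W
n_s = 120×60/6 = 1200 rpm; n = 1200×(1−0.0285) = 1166 rpm
ω = 2π×1166/60 = 122.1 rad/s
τ = P_out/ω = 148059/122.1 = 1210 N·m

1210 N·m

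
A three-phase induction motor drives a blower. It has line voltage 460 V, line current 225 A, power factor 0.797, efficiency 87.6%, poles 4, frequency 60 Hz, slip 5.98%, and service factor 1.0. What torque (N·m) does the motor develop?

P_in = √3·V·I·cosφ = 1.732 × 460 × 225 × 0.797 = 142872 W
P_out = η·P_in = 0.876 × 142872 = 125156 W
n_s = 120×60/4 = 1800 rpm; n = 1800×(1−0.0598) = 1692 rpm
ω = 2π×1692/60 = 177.2 rad/s
τ = P_out/ω = 125156/177.2 = 706 N·m

706 N·m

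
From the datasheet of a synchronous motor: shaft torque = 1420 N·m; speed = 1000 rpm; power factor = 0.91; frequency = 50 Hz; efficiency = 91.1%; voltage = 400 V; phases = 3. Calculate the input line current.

259 A

ω = 2π×1000/60 = 104.7 rad/s; P_out = τω = 1420 × 104.7 = 148674 W
P_in = P_out / η = 148674 / 0.911 = 163199 W
I_L = P_in / (√3·V_L·cosφ) = 163199 / (1.732 × 400 × 0.91) = 259 A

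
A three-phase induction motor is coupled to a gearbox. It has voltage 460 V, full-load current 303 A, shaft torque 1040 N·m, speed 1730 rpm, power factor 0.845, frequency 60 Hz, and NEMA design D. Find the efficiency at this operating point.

92.4 %

ω = 2π × 1730/60 = 181.2 rad/s; P_out = τω = 1040 × 181.2 = 188448 W
P_in = √3·V_L·I_L·cosφ = 1.732 × 460 × 303 × 0.845 = 203988 W
η = P_out / P_in = 188448 / 203988 = 0.924 = 92.4%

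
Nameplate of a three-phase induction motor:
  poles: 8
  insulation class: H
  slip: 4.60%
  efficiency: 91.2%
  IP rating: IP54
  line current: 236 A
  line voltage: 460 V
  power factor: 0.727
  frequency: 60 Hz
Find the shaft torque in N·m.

P_in = √3·V·I·cosφ = 1.732 × 460 × 236 × 0.727 = 136695 W
P_out = η·P_in = 0.912 × 136695 = 124666 W
n_s = 120×60/8 = 900 rpm; n = 900×(1−0.046) = 859 rpm
ω = 2π×859/60 = 89.95 rad/s
τ = P_out/ω = 124666/89.95 = 1390 N·m

1390 N·m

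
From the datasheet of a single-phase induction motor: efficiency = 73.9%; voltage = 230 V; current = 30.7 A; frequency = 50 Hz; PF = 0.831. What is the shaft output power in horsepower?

5.81 HP

P_in = V·I·cosφ = 230 × 30.7 × 0.831 = 5868 W
P_out = η·P_in = 0.739 × 5868 = 4336 W
= 4336/746 = 5.81 HP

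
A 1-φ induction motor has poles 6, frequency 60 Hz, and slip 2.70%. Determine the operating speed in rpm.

1168 rpm

n_s = 120f/p = 120×60/6 = 1200 rpm
n = n_s(1 − s) = 1200 × (1 − 0.027) = 1168 rpm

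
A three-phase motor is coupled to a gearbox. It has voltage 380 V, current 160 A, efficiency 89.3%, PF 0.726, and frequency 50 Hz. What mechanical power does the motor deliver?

P_in = √3·V·I·cosφ = 1.732 × 380 × 160 × 0.726 = 76452 W
P_out = η·P_in = 0.893 × 76452 = 68272 W

68.3 kW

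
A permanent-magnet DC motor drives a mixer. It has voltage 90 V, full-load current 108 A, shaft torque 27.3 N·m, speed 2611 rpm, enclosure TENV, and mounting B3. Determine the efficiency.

ω = 2π × 2611/60 = 273.4 rad/s; P_out = τω = 27.3 × 273.4 = 7464 W
P_in = V·I = 90 × 108 = 9720 W
η = P_out / P_in = 7464 / 9720 = 0.768 = 76.8%

76.8 %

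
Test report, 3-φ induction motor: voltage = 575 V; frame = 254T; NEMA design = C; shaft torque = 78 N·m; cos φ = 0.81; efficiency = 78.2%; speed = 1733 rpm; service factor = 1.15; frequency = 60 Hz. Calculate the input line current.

ω = 2π×1733/60 = 181.5 rad/s; P_out = τω = 78 × 181.5 = 14157 W
P_in = P_out / η = 14157 / 0.782 = 18104 W
I_L = P_in / (√3·V_L·cosφ) = 18104 / (1.732 × 575 × 0.81) = 22.4 A

22.4 A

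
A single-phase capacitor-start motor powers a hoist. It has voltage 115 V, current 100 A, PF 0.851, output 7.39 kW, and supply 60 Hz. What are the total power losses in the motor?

2400 W

P_in = V·I·cosφ = 115×100×0.851 = 9787 W
P_out = 7390 W
Losses = P_in − P_out = 9787 − 7390 = 2397 W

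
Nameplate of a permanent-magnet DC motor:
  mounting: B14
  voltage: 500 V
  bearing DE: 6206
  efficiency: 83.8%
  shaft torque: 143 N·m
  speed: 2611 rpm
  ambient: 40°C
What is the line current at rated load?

ω = 2π×2611/60 = 273.4 rad/s; P_out = τω = 143 × 273.4 = 39096 W
P_in = P_out / η = 39096 / 0.838 = 46654 W
I = P_in / V = 46654 / 500 = 93.3 A

93.3 A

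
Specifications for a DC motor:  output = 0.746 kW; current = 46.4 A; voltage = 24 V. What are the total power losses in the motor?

368 W

P_in = V·I = 24×46.4 = 1114 W
P_out = 746 W
Losses = P_in − P_out = 1114 − 746 = 368 W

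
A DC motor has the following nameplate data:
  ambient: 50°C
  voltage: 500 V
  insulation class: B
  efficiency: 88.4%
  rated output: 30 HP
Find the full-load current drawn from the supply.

P_out = 30 × 746 = 22380 W
P_in = P_out / η = 22380 / 0.884 = 25317 W
I = P_in / V = 25317 / 500 = 50.6 A

50.6 A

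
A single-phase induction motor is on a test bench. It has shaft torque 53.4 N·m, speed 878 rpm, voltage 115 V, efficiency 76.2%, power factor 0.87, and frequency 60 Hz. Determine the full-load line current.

64.4 A

ω = 2π×878/60 = 91.94 rad/s; P_out = τω = 53.4 × 91.94 = 4910 W
P_in = P_out / η = 4910 / 0.762 = 6444 W
I = P_in / (V·cosφ) = 6444 / (115 × 0.87) = 64.4 A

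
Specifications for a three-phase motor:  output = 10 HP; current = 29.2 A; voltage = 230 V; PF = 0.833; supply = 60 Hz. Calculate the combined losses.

P_in = √3·V·I·cosφ = 1.732×230×29.2×0.833 = 9690 W
P_out = 10×746 = 7460 W
Losses = P_in − P_out = 9690 − 7460 = 2230 W

2.23 kW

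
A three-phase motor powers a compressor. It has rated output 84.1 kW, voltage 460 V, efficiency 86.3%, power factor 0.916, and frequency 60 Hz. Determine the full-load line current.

P_out = 84.1 kW = 84100 W
P_in = P_out / η = 84100 / 0.863 = 97451 W
I_L = P_in / (√3·V_L·cosφ) = 97451 / (1.732 × 460 × 0.916) = 134 A

134 A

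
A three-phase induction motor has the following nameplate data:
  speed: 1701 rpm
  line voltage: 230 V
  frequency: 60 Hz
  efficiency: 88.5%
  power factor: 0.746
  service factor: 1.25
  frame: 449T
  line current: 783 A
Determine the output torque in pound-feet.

P_in = √3·V·I·cosφ = 1.732 × 230 × 783 × 0.746 = 232689 W
P_out = η·P_in = 0.885 × 232689 = 205930 W
n = 1701 rpm
ω = 2π×1701/60 = 178.1 rad/s
τ = P_out/ω = 205930/178.1 = 1156 N·m
In lb·ft: 1156/1.356 = 853 lb·ft

853 lb·ft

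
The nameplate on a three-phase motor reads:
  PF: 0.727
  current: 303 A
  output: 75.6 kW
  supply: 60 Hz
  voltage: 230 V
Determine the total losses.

12200 W

P_in = √3·V·I·cosφ = 1.732×230×303×0.727 = 87751 W
P_out = 75600 W
Losses = P_in − P_out = 87751 − 75600 = 12151 W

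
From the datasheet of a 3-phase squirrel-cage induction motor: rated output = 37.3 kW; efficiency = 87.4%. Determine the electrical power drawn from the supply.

42.7 kW

P_out = 37300 W
P_in = P_out/η = 37300/0.874 = 42677 W = 42.7 kW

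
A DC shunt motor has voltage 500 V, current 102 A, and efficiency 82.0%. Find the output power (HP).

56.1 HP

P_in = V·I = 500 × 102 = 51000 W
P_out = η·P_in = 0.82 × 51000 = 41820 W
= 41820/746 = 56.1 HP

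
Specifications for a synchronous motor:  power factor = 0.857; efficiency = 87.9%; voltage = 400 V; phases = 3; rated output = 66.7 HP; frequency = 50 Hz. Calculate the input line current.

P_out = 66.7 × 746 = 49758 W
P_in = P_out / η = 49758 / 0.879 = 56608 W
I_L = P_in / (√3·V_L·cosφ) = 56608 / (1.732 × 400 × 0.857) = 95.3 A

95.3 A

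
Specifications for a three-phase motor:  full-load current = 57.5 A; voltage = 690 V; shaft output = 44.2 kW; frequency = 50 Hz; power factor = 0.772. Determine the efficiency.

83.3 %

P_out = 44.2 kW = 44200 W
P_in = √3·V_L·I_L·cosφ = 1.732 × 690 × 57.5 × 0.772 = 53050 W
η = P_out / P_in = 44200 / 53050 = 0.833 = 83.3%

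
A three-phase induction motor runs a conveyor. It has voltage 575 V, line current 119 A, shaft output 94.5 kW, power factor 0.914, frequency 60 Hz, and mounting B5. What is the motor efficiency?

87.2 %

P_out = 94.5 kW = 94500 W
P_in = √3·V_L·I_L·cosφ = 1.732 × 575 × 119 × 0.914 = 108320 W
η = P_out / P_in = 94500 / 108320 = 0.872 = 87.2%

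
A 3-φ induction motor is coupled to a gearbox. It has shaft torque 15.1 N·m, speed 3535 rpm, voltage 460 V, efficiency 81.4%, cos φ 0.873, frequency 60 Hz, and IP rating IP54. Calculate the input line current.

9.87 A

ω = 2π×3535/60 = 370.2 rad/s; P_out = τω = 15.1 × 370.2 = 5590 W
P_in = P_out / η = 5590 / 0.814 = 6867 W
I_L = P_in / (√3·V_L·cosφ) = 6867 / (1.732 × 460 × 0.873) = 9.87 A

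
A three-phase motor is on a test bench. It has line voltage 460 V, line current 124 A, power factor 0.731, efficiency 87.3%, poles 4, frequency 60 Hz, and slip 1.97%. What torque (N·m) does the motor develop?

P_in = √3·V·I·cosφ = 1.732 × 460 × 124 × 0.731 = 72218 W
P_out = η·P_in = 0.873 × 72218 = 63046 W
n_s = 120×60/4 = 1800 rpm; n = 1800×(1−0.0197) = 1765 rpm
ω = 2π×1765/60 = 184.8 rad/s
τ = P_out/ω = 63046/184.8 = 341 N·m

341 N·m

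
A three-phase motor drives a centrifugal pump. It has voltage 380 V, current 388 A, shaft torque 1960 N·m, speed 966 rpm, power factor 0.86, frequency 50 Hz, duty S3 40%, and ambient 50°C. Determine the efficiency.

ω = 2π × 966/60 = 101.2 rad/s; P_out = τω = 1960 × 101.2 = 198352 W
P_in = √3·V_L·I_L·cosφ = 1.732 × 380 × 388 × 0.86 = 219615 W
η = P_out / P_in = 198352 / 219615 = 0.903 = 90.3%

90.3 %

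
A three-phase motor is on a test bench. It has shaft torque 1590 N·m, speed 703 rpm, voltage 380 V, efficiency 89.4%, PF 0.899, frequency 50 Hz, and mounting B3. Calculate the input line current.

221 A

ω = 2π×703/60 = 73.62 rad/s; P_out = τω = 1590 × 73.62 = 117056 W
P_in = P_out / η = 117056 / 0.894 = 130935 W
I_L = P_in / (√3·V_L·cosφ) = 130935 / (1.732 × 380 × 0.899) = 221 A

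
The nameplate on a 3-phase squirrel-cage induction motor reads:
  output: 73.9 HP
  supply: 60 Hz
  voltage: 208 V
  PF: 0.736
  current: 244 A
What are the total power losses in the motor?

P_in = √3·V·I·cosφ = 1.732×208×244×0.736 = 64696 W
P_out = 73.9×746 = 55129 W
Losses = P_in − P_out = 64696 − 55129 = 9567 W

9570 W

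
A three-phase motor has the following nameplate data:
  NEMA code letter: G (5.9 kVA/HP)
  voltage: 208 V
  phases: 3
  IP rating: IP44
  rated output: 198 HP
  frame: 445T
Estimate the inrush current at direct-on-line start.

3240 A

S_LR = 5.9 × 198 = 1168.2 kVA
I_LR = S_LR/(√3·V_L) = 1168200/(1.732×208) = 3240 A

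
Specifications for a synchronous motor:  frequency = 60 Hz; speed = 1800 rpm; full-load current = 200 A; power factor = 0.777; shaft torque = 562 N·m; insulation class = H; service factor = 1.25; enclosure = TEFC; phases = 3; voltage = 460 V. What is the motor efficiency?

85.6 %

ω = 2π × 1800/60 = 188.5 rad/s; P_out = τω = 562 × 188.5 = 105937 W
P_in = √3·V_L·I_L·cosφ = 1.732 × 460 × 200 × 0.777 = 123810 W
η = P_out / P_in = 105937 / 123810 = 0.856 = 85.6%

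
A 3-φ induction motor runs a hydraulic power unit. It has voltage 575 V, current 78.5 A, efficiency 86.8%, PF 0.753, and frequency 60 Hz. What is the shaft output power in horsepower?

P_in = √3·V·I·cosφ = 1.732 × 575 × 78.5 × 0.753 = 58868 W
P_out = η·P_in = 0.868 × 58868 = 51097 W
= 51097/746 = 68.5 HP

68.5 HP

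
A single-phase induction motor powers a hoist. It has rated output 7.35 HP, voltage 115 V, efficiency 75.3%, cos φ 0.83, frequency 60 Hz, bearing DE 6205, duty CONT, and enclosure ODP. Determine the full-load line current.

P_out = 7.35 × 746 = 5483 W
P_in = P_out / η = 5483 / 0.753 = 7282 W
I = P_in / (V·cosφ) = 7282 / (115 × 0.83) = 76.3 A

76.3 A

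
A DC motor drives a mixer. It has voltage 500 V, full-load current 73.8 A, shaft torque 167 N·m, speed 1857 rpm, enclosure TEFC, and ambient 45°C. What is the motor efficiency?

88.0 %

ω = 2π × 1857/60 = 194.5 rad/s; P_out = τω = 167 × 194.5 = 32482 W
P_in = V·I = 500 × 73.8 = 36900 W
η = P_out / P_in = 32482 / 36900 = 0.880 = 88.0%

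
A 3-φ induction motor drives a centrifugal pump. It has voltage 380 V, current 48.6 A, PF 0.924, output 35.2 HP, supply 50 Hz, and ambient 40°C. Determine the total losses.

3.3 kW

P_in = √3·V·I·cosφ = 1.732×380×48.6×0.924 = 29556 W
P_out = 35.2×746 = 26259 W
Losses = P_in − P_out = 29556 − 26259 = 3297 W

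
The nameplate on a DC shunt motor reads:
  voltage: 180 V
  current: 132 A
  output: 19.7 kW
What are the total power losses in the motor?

4.06 kW

P_in = V·I = 180×132 = 23760 W
P_out = 19700 W
Losses = P_in − P_out = 23760 − 19700 = 4060 W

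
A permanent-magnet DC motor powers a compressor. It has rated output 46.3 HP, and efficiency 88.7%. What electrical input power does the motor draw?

P_out = 46.3 × 746 = 34540 W
P_in = P_out/η = 34540/0.887 = 38940 W = 38.9 kW

38.9 kW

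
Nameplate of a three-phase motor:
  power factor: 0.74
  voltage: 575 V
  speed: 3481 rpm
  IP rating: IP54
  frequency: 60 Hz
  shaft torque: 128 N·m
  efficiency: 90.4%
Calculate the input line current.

ω = 2π×3481/60 = 364.5 rad/s; P_out = τω = 128 × 364.5 = 46656 W
P_in = P_out / η = 46656 / 0.904 = 51611 W
I_L = P_in / (√3·V_L·cosφ) = 51611 / (1.732 × 575 × 0.74) = 70 A

70 A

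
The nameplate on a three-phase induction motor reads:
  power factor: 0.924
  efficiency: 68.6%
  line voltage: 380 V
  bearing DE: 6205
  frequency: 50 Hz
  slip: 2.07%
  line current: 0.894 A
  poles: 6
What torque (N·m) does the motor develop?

P_in = √3·V·I·cosφ = 1.732 × 380 × 0.894 × 0.924 = 544 W
P_out = η·P_in = 0.686 × 544 = 373 W
n_s = 120×50/6 = 1000 rpm; n = 1000×(1−0.0207) = 979 rpm
ω = 2π×979/60 = 102.5 rad/s
τ = P_out/ω = 373/102.5 = 3.64 N·m

3.64 N·m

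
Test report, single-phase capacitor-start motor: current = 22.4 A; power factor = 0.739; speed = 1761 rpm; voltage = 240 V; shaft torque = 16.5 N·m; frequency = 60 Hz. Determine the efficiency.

76.6 %

ω = 2π × 1761/60 = 184.4 rad/s; P_out = τω = 16.5 × 184.4 = 3043 W
P_in = V·I·cosφ = 240 × 22.4 × 0.739 = 3973 W
η = P_out / P_in = 3043 / 3973 = 0.766 = 76.6%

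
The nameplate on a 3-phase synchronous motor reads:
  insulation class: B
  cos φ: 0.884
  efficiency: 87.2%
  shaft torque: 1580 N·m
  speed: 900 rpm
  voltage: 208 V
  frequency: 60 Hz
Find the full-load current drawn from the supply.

ω = 2π×900/60 = 94.25 rad/s; P_out = τω = 1580 × 94.25 = 148915 W
P_in = P_out / η = 148915 / 0.872 = 170774 W
I_L = P_in / (√3·V_L·cosφ) = 170774 / (1.732 × 208 × 0.884) = 536 A

536 A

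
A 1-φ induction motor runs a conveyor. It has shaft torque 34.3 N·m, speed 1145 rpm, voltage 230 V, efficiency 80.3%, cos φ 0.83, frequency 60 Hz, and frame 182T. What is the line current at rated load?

26.8 A

ω = 2π×1145/60 = 119.9 rad/s; P_out = τω = 34.3 × 119.9 = 4113 W
P_in = P_out / η = 4113 / 0.803 = 5122 W
I = P_in / (V·cosφ) = 5122 / (230 × 0.83) = 26.8 A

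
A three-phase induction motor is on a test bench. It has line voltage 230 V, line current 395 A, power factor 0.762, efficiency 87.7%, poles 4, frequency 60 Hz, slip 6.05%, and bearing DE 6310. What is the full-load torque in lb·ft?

P_in = √3·V·I·cosφ = 1.732 × 230 × 395 × 0.762 = 119902 W
P_out = η·P_in = 0.877 × 119902 = 105154 W
n_s = 120×60/4 = 1800 rpm; n = 1800×(1−0.0605) = 1691 rpm
ω = 2π×1691/60 = 177.1 rad/s
τ = P_out/ω = 105154/177.1 = 593.8 N·m
In lb·ft: 593.8/1.356 = 438 lb·ft

438 lb·ft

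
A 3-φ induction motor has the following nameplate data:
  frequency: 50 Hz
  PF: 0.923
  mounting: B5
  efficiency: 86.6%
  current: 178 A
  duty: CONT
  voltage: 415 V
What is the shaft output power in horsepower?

137 HP

P_in = √3·V·I·cosφ = 1.732 × 415 × 178 × 0.923 = 118091 W
P_out = η·P_in = 0.866 × 118091 = 102267 W
= 102267/746 = 137 HP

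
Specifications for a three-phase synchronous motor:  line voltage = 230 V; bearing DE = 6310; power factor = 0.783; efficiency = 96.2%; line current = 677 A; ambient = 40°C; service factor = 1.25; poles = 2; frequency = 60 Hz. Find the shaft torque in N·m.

539 N·m

P_in = √3·V·I·cosφ = 1.732 × 230 × 677 × 0.783 = 211167 W
P_out = η·P_in = 0.962 × 211167 = 203143 W
n = n_s = 120×60/2 = 3600 rpm (synchronous)
ω = 2π×3600/60 = 377 rad/s
τ = P_out/ω = 203143/377 = 539 N·m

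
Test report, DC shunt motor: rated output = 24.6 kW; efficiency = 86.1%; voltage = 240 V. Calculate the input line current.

P_out = 24.6 kW = 24600 W
P_in = P_out / η = 24600 / 0.861 = 28571 W
I = P_in / V = 28571 / 240 = 119 A

119 A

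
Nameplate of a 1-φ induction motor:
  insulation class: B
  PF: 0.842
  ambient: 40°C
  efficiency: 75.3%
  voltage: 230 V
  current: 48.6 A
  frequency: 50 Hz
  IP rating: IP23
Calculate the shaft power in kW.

7.09 kW

P_in = V·I·cosφ = 230 × 48.6 × 0.842 = 9412 W
P_out = η·P_in = 0.753 × 9412 = 7087 W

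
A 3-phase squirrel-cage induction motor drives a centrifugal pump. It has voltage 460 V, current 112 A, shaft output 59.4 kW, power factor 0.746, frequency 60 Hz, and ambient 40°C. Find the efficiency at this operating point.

P_out = 59.4 kW = 59400 W
P_in = √3·V_L·I_L·cosφ = 1.732 × 460 × 112 × 0.746 = 66568 W
η = P_out / P_in = 59400 / 66568 = 0.892 = 89.2%

89.2 %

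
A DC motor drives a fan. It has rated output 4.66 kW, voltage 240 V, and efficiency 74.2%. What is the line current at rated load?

P_out = 4.66 kW = 4660 W
P_in = P_out / η = 4660 / 0.742 = 6280 W
I = P_in / V = 6280 / 240 = 26.2 A

26.2 A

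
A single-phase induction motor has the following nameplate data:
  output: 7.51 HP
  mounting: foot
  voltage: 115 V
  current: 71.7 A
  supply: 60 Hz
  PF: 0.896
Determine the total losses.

1790 W

P_in = V·I·cosφ = 115×71.7×0.896 = 7388 W
P_out = 7.51×746 = 5602 W
Losses = P_in − P_out = 7388 − 5602 = 1786 W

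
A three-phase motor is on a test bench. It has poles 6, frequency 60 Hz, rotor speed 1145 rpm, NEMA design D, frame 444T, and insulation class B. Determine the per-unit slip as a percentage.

4.58 %

n_s = 120f/p = 120×60/6 = 1200 rpm
s = (n_s − n)/n_s = (1200 − 1145)/1200 = 0.0458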